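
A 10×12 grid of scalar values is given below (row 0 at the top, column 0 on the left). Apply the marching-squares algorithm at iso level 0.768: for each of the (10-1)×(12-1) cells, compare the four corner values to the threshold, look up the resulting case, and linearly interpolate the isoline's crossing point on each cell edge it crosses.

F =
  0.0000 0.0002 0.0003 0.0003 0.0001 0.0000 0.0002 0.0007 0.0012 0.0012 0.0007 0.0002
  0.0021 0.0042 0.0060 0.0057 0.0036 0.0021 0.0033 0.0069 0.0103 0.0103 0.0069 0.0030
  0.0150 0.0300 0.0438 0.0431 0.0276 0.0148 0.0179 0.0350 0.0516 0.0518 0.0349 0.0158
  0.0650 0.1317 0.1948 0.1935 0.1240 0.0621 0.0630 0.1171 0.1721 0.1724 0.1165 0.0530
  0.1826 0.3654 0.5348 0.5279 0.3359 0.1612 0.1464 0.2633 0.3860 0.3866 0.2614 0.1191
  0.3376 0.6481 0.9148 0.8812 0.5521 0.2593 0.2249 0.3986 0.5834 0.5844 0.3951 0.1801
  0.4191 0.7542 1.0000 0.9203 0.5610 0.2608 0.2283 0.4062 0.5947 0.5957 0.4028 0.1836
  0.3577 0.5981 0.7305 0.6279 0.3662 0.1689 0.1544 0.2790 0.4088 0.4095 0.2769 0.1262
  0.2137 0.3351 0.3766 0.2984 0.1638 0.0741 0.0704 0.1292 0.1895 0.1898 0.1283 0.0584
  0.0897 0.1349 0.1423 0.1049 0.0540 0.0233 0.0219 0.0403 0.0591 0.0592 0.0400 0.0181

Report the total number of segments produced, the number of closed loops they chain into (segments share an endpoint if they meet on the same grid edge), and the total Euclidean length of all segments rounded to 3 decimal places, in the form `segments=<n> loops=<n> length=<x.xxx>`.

cell (4,1): code 0100 → (4.614,2.000)–(5.000,1.450)
cell (4,2): code 1100 → (4.680,3.000)–(4.614,2.000)
cell (4,3): code 1000 → (5.000,3.344)–(4.680,3.000)
cell (5,1): code 0110 → (5.000,1.450)–(6.000,1.056)
cell (5,3): code 1001 → (6.000,3.424)–(5.000,3.344)
cell (6,1): code 0010 → (6.000,1.056)–(6.861,2.000)
cell (6,2): code 0011 → (6.861,2.000)–(6.521,3.000)
cell (6,3): code 0001 → (6.521,3.000)–(6.000,3.424)
total: 8 segments, chained into 1 closed loop(s), length Σ = 7.227748

segments=8 loops=1 length=7.228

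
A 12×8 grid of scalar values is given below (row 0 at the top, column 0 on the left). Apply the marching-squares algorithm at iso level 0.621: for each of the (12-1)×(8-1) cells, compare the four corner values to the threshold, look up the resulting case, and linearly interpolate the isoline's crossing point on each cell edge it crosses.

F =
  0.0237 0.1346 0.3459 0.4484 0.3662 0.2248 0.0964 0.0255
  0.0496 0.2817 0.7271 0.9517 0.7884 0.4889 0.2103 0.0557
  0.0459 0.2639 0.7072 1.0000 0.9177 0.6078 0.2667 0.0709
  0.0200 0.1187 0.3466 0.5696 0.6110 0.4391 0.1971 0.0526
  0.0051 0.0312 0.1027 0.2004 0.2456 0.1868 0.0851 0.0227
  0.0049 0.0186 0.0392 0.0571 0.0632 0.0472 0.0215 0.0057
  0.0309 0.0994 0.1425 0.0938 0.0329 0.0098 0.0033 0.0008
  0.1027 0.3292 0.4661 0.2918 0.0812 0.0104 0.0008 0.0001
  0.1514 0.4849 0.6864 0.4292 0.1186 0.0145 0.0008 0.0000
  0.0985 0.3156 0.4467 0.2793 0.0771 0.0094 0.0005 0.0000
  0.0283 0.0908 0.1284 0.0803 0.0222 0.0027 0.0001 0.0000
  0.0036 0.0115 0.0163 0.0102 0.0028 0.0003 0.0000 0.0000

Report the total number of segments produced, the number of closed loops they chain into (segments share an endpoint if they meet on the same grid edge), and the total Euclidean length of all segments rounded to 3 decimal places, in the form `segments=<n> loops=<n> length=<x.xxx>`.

segments=14 loops=2 length=10.721

cell (0,1): code 0100 → (0.722,2.000)–(1.000,1.762)
cell (0,2): code 1100 → (0.343,3.000)–(0.722,2.000)
cell (0,3): code 1100 → (0.604,4.000)–(0.343,3.000)
cell (0,4): code 1000 → (1.000,4.559)–(0.604,4.000)
cell (1,1): code 0110 → (1.000,1.762)–(2.000,1.806)
cell (1,4): code 1001 → (2.000,4.957)–(1.000,4.559)
cell (2,1): code 0010 → (2.000,1.806)–(2.239,2.000)
cell (2,2): code 0011 → (2.239,2.000)–(2.881,3.000)
cell (2,3): code 0011 → (2.881,3.000)–(2.967,4.000)
cell (2,4): code 0001 → (2.967,4.000)–(2.000,4.957)
cell (7,1): code 0100 → (7.703,2.000)–(8.000,1.675)
cell (7,2): code 1000 → (8.000,2.254)–(7.703,2.000)
cell (8,1): code 0010 → (8.000,1.675)–(8.273,2.000)
cell (8,2): code 0001 → (8.273,2.000)–(8.000,2.254)
total: 14 segments, chained into 2 closed loop(s), length Σ = 10.720530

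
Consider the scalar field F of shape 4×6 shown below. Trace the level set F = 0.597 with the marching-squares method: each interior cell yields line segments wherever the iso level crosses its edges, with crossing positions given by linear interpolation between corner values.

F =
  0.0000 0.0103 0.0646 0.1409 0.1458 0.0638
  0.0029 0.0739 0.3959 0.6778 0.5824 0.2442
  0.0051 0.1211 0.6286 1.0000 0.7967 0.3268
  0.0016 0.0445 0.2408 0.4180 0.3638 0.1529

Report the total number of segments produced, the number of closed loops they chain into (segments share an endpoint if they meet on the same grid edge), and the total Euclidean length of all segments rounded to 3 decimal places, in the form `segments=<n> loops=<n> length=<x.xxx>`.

segments=10 loops=1 length=6.574

cell (0,2): code 0100 → (0.850,3.000)–(1.000,2.713)
cell (0,3): code 1000 → (1.000,3.847)–(0.850,3.000)
cell (1,1): code 0100 → (1.864,2.000)–(2.000,1.938)
cell (1,2): code 1110 → (1.000,2.713)–(1.864,2.000)
cell (1,3): code 1101 → (1.068,4.000)–(1.000,3.847)
cell (1,4): code 1000 → (2.000,4.425)–(1.068,4.000)
cell (2,1): code 0010 → (2.000,1.938)–(2.081,2.000)
cell (2,2): code 0011 → (2.081,2.000)–(2.692,3.000)
cell (2,3): code 0011 → (2.692,3.000)–(2.461,4.000)
cell (2,4): code 0001 → (2.461,4.000)–(2.000,4.425)
total: 10 segments, chained into 1 closed loop(s), length Σ = 6.573686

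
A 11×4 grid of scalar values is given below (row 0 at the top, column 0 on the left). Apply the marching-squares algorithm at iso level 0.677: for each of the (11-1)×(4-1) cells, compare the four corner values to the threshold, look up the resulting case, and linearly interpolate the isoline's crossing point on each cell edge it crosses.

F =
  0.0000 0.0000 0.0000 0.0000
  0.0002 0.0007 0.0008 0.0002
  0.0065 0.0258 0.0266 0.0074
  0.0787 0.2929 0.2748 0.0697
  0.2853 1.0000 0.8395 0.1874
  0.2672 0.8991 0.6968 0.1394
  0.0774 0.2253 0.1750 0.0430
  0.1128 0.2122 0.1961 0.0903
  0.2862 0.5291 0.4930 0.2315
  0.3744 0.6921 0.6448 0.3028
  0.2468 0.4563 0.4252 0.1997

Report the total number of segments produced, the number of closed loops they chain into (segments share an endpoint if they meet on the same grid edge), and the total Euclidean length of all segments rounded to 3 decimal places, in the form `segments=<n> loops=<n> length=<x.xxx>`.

cell (3,0): code 0100 → (3.543,1.000)–(4.000,0.548)
cell (3,1): code 1100 → (3.712,2.000)–(3.543,1.000)
cell (3,2): code 1000 → (4.000,2.249)–(3.712,2.000)
cell (4,0): code 0110 → (4.000,0.548)–(5.000,0.649)
cell (4,2): code 1001 → (5.000,2.036)–(4.000,2.249)
cell (5,0): code 0010 → (5.000,0.649)–(5.330,1.000)
cell (5,1): code 0011 → (5.330,1.000)–(5.038,2.000)
cell (5,2): code 0001 → (5.038,2.000)–(5.000,2.036)
cell (8,0): code 0100 → (8.907,1.000)–(9.000,0.952)
cell (8,1): code 1000 → (9.000,1.319)–(8.907,1.000)
cell (9,0): code 0010 → (9.000,0.952)–(9.064,1.000)
cell (9,1): code 0001 → (9.064,1.000)–(9.000,1.319)
total: 12 segments, chained into 2 closed loop(s), length Σ = 6.482419

segments=12 loops=2 length=6.482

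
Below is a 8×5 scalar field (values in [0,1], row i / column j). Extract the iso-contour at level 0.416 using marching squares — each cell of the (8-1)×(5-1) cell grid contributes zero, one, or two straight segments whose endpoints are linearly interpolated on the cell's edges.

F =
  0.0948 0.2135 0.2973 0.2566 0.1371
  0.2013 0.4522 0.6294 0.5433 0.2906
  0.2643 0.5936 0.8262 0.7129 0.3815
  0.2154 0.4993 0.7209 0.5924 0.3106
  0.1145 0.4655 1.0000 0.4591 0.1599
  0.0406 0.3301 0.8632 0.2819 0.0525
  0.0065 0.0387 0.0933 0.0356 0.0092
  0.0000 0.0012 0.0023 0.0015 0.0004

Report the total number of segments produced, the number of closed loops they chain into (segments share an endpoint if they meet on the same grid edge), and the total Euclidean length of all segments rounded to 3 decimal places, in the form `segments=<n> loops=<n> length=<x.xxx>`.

segments=16 loops=1 length=13.455

cell (0,0): code 0100 → (0.848,1.000)–(1.000,0.856)
cell (0,1): code 1100 → (0.357,2.000)–(0.848,1.000)
cell (0,2): code 1100 → (0.556,3.000)–(0.357,2.000)
cell (0,3): code 1000 → (1.000,3.504)–(0.556,3.000)
cell (1,0): code 0110 → (1.000,0.856)–(2.000,0.461)
cell (1,3): code 1001 → (2.000,3.896)–(1.000,3.504)
cell (2,0): code 0110 → (2.000,0.461)–(3.000,0.707)
cell (2,3): code 1001 → (3.000,3.626)–(2.000,3.896)
cell (3,0): code 0110 → (3.000,0.707)–(4.000,0.859)
cell (3,3): code 1001 → (4.000,3.144)–(3.000,3.626)
cell (4,0): code 0010 → (4.000,0.859)–(4.366,1.000)
cell (4,1): code 0111 → (4.366,1.000)–(5.000,1.161)
cell (4,2): code 1011 → (5.000,2.769)–(4.243,3.000)
cell (4,3): code 0001 → (4.243,3.000)–(4.000,3.144)
cell (5,1): code 0010 → (5.000,1.161)–(5.581,2.000)
cell (5,2): code 0001 → (5.581,2.000)–(5.000,2.769)
total: 16 segments, chained into 1 closed loop(s), length Σ = 13.455434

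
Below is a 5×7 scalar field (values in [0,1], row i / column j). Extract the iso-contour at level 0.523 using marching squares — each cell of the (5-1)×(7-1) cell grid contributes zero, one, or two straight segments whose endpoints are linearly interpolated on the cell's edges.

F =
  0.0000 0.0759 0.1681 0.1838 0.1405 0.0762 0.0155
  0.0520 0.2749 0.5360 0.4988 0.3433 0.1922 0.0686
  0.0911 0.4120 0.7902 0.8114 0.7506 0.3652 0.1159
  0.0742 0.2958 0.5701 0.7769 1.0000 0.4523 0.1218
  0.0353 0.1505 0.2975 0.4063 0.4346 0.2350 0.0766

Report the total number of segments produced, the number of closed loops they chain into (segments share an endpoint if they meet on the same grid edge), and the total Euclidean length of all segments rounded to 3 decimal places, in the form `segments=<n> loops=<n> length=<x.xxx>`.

segments=12 loops=1 length=9.906

cell (0,1): code 0100 → (0.965,2.000)–(1.000,1.950)
cell (0,2): code 1000 → (1.000,2.349)–(0.965,2.000)
cell (1,1): code 0110 → (1.000,1.950)–(2.000,1.293)
cell (1,2): code 1101 → (1.077,3.000)–(1.000,2.349)
cell (1,3): code 1100 → (1.441,4.000)–(1.077,3.000)
cell (1,4): code 1000 → (2.000,4.591)–(1.441,4.000)
cell (2,1): code 0110 → (2.000,1.293)–(3.000,1.828)
cell (2,4): code 1001 → (3.000,4.871)–(2.000,4.591)
cell (3,1): code 0010 → (3.000,1.828)–(3.173,2.000)
cell (3,2): code 0011 → (3.173,2.000)–(3.685,3.000)
cell (3,3): code 0011 → (3.685,3.000)–(3.844,4.000)
cell (3,4): code 0001 → (3.844,4.000)–(3.000,4.871)
total: 12 segments, chained into 1 closed loop(s), length Σ = 9.905723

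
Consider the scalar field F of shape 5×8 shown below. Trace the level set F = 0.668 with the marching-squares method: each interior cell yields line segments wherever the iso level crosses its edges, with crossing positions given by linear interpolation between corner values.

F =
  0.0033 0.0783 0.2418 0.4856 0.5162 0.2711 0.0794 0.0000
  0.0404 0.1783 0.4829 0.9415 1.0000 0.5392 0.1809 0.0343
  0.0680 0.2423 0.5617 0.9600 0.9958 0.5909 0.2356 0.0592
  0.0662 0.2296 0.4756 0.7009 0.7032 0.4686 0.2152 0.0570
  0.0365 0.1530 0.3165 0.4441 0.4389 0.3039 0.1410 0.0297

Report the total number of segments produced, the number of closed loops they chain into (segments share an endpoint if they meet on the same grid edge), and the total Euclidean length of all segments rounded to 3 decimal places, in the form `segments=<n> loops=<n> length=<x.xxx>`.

segments=10 loops=1 length=8.610

cell (0,2): code 0100 → (0.400,3.000)–(1.000,2.404)
cell (0,3): code 1100 → (0.314,4.000)–(0.400,3.000)
cell (0,4): code 1000 → (1.000,4.720)–(0.314,4.000)
cell (1,2): code 0110 → (1.000,2.404)–(2.000,2.267)
cell (1,4): code 1001 → (2.000,4.810)–(1.000,4.720)
cell (2,2): code 0110 → (2.000,2.267)–(3.000,2.854)
cell (2,4): code 1001 → (3.000,4.150)–(2.000,4.810)
cell (3,2): code 0010 → (3.000,2.854)–(3.128,3.000)
cell (3,3): code 0011 → (3.128,3.000)–(3.133,4.000)
cell (3,4): code 0001 → (3.133,4.000)–(3.000,4.150)
total: 10 segments, chained into 1 closed loop(s), length Σ = 8.610303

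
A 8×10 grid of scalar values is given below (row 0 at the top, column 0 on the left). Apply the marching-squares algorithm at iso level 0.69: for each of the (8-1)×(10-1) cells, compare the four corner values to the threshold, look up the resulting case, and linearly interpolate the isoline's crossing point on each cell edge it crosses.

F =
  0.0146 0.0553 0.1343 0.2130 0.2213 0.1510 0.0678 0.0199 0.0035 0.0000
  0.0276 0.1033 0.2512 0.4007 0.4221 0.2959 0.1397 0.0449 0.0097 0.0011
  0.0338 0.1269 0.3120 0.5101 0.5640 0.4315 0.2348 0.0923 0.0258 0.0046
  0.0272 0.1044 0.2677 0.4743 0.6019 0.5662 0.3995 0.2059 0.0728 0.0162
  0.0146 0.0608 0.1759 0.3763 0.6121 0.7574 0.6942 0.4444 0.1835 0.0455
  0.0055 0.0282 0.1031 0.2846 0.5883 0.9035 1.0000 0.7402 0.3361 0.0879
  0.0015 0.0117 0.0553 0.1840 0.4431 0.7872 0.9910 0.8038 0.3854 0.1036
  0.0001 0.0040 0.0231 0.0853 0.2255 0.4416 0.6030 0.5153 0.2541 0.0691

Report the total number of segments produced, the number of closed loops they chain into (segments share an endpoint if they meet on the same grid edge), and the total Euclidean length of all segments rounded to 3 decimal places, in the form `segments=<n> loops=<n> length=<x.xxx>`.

segments=12 loops=1 length=9.330

cell (3,4): code 0100 → (3.647,5.000)–(4.000,4.536)
cell (3,5): code 1100 → (3.986,6.000)–(3.647,5.000)
cell (3,6): code 1000 → (4.000,6.017)–(3.986,6.000)
cell (4,4): code 0110 → (4.000,4.536)–(5.000,4.323)
cell (4,6): code 1101 → (4.830,7.000)–(4.000,6.017)
cell (4,7): code 1000 → (5.000,7.124)–(4.830,7.000)
cell (5,4): code 0110 → (5.000,4.323)–(6.000,4.718)
cell (5,7): code 1001 → (6.000,7.272)–(5.000,7.124)
cell (6,4): code 0010 → (6.000,4.718)–(6.281,5.000)
cell (6,5): code 0011 → (6.281,5.000)–(6.776,6.000)
cell (6,6): code 0011 → (6.776,6.000)–(6.394,7.000)
cell (6,7): code 0001 → (6.394,7.000)–(6.000,7.272)
total: 12 segments, chained into 1 closed loop(s), length Σ = 9.329616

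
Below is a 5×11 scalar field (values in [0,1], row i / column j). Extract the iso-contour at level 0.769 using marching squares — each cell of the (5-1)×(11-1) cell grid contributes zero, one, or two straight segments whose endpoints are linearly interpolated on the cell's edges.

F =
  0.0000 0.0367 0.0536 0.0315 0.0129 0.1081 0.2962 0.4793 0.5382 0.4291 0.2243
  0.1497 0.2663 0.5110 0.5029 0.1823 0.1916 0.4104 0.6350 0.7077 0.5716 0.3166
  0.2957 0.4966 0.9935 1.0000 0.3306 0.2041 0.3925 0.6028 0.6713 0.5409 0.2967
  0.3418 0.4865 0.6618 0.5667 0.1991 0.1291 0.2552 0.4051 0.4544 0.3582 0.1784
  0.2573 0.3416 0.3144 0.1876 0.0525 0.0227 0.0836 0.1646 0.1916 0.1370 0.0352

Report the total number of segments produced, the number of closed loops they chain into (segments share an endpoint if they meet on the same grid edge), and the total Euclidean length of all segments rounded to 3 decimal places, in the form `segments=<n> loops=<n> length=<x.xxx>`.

cell (1,1): code 0100 → (1.535,2.000)–(2.000,1.548)
cell (1,2): code 1100 → (1.535,3.000)–(1.535,2.000)
cell (1,3): code 1000 → (2.000,3.345)–(1.535,3.000)
cell (2,1): code 0010 → (2.000,1.548)–(2.677,2.000)
cell (2,2): code 0011 → (2.677,2.000)–(2.533,3.000)
cell (2,3): code 0001 → (2.533,3.000)–(2.000,3.345)
total: 6 segments, chained into 1 closed loop(s), length Σ = 4.686451

segments=6 loops=1 length=4.686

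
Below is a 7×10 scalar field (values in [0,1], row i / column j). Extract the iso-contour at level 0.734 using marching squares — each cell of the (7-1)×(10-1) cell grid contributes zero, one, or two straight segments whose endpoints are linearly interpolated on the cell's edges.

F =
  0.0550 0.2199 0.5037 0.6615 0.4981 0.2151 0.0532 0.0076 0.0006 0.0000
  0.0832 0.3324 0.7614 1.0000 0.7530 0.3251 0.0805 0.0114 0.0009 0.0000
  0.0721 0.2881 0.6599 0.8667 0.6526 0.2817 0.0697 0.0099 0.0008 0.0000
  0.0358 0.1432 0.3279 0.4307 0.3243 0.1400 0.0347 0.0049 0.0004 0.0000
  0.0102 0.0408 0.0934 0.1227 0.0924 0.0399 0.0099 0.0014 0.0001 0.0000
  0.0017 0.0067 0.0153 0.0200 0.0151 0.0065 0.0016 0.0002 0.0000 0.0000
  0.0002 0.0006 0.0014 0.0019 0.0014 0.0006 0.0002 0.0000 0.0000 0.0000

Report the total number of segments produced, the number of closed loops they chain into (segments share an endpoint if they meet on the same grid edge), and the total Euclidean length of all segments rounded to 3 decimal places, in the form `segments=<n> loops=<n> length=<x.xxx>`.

segments=10 loops=1 length=6.228

cell (0,1): code 0100 → (0.894,2.000)–(1.000,1.936)
cell (0,2): code 1100 → (0.214,3.000)–(0.894,2.000)
cell (0,3): code 1100 → (0.925,4.000)–(0.214,3.000)
cell (0,4): code 1000 → (1.000,4.044)–(0.925,4.000)
cell (1,1): code 0010 → (1.000,1.936)–(1.270,2.000)
cell (1,2): code 0111 → (1.270,2.000)–(2.000,2.358)
cell (1,3): code 1011 → (2.000,3.620)–(1.189,4.000)
cell (1,4): code 0001 → (1.189,4.000)–(1.000,4.044)
cell (2,2): code 0010 → (2.000,2.358)–(2.304,3.000)
cell (2,3): code 0001 → (2.304,3.000)–(2.000,3.620)
total: 10 segments, chained into 1 closed loop(s), length Σ = 6.228177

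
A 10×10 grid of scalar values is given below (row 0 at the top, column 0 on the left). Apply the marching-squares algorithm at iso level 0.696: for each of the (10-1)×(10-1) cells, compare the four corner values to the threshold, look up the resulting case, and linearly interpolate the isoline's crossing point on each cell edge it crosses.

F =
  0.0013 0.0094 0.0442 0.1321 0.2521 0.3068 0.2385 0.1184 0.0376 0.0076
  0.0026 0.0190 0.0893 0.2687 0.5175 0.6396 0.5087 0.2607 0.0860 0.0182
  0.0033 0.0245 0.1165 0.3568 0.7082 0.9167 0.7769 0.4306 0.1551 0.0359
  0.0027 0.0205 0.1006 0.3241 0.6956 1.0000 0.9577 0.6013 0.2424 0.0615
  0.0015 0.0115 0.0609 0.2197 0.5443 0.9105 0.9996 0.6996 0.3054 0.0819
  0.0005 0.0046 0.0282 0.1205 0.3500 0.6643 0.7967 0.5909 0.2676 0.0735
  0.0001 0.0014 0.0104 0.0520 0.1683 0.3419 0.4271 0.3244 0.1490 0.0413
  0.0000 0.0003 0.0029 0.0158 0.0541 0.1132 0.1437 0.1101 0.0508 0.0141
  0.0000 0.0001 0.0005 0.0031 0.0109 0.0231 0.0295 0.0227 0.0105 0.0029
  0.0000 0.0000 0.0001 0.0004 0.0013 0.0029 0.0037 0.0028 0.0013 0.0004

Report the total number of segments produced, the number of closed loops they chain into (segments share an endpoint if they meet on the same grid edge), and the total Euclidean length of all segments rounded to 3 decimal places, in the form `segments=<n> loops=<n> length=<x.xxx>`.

cell (1,3): code 0100 → (1.936,4.000)–(2.000,3.965)
cell (1,4): code 1100 → (1.204,5.000)–(1.936,4.000)
cell (1,5): code 1100 → (1.698,6.000)–(1.204,5.000)
cell (1,6): code 1000 → (2.000,6.234)–(1.698,6.000)
cell (2,3): code 0010 → (2.000,3.965)–(2.968,4.000)
cell (2,4): code 0111 → (2.968,4.000)–(3.000,4.001)
cell (2,6): code 1001 → (3.000,6.734)–(2.000,6.234)
cell (3,4): code 0110 → (3.000,4.001)–(4.000,4.414)
cell (3,6): code 1101 → (3.963,7.000)–(3.000,6.734)
cell (3,7): code 1000 → (4.000,7.009)–(3.963,7.000)
cell (4,4): code 0010 → (4.000,4.414)–(4.871,5.000)
cell (4,5): code 0111 → (4.871,5.000)–(5.000,5.239)
cell (4,6): code 1011 → (5.000,6.489)–(4.033,7.000)
cell (4,7): code 0001 → (4.033,7.000)–(4.000,7.009)
cell (5,5): code 0010 → (5.000,5.239)–(5.272,6.000)
cell (5,6): code 0001 → (5.272,6.000)–(5.000,6.489)
total: 16 segments, chained into 1 closed loop(s), length Σ = 10.865061

segments=16 loops=1 length=10.865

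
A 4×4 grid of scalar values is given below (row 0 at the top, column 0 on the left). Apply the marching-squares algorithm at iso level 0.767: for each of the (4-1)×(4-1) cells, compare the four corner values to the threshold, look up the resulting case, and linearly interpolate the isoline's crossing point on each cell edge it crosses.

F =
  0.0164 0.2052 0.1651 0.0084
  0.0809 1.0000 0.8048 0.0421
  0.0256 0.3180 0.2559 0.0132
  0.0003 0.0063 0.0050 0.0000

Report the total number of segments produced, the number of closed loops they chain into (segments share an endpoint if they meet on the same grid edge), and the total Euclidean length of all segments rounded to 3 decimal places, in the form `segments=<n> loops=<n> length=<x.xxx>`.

cell (0,0): code 0100 → (0.707,1.000)–(1.000,0.746)
cell (0,1): code 1100 → (0.941,2.000)–(0.707,1.000)
cell (0,2): code 1000 → (1.000,2.050)–(0.941,2.000)
cell (1,0): code 0010 → (1.000,0.746)–(1.342,1.000)
cell (1,1): code 0011 → (1.342,1.000)–(1.069,2.000)
cell (1,2): code 0001 → (1.069,2.000)–(1.000,2.050)
total: 6 segments, chained into 1 closed loop(s), length Σ = 3.038522

segments=6 loops=1 length=3.039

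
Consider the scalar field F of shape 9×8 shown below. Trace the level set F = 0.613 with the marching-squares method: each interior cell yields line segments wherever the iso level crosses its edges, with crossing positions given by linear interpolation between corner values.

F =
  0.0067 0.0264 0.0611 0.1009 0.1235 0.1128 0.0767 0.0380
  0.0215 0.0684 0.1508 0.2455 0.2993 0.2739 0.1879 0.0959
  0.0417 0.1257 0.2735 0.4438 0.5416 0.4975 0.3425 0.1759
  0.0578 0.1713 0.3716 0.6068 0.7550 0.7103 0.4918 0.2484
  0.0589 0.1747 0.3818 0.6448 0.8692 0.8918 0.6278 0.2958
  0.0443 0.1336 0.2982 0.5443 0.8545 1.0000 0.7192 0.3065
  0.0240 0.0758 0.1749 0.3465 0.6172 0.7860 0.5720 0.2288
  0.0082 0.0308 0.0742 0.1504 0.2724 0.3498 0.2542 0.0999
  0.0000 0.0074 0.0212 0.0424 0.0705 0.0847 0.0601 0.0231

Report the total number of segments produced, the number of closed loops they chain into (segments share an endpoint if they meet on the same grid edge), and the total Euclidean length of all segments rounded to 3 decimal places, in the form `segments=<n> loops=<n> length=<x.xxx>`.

segments=16 loops=1 length=11.441

cell (2,3): code 0100 → (2.335,4.000)–(3.000,3.042)
cell (2,4): code 1100 → (2.543,5.000)–(2.335,4.000)
cell (2,5): code 1000 → (3.000,5.445)–(2.543,5.000)
cell (3,2): code 0100 → (3.163,3.000)–(4.000,2.879)
cell (3,3): code 1110 → (3.000,3.042)–(3.163,3.000)
cell (3,5): code 1101 → (3.891,6.000)–(3.000,5.445)
cell (3,6): code 1000 → (4.000,6.045)–(3.891,6.000)
cell (4,2): code 0010 → (4.000,2.879)–(4.316,3.000)
cell (4,3): code 0111 → (4.316,3.000)–(5.000,3.221)
cell (4,6): code 1001 → (5.000,6.257)–(4.000,6.045)
cell (5,3): code 0110 → (5.000,3.221)–(6.000,3.984)
cell (5,5): code 1011 → (6.000,5.808)–(5.721,6.000)
cell (5,6): code 0001 → (5.721,6.000)–(5.000,6.257)
cell (6,3): code 0010 → (6.000,3.984)–(6.012,4.000)
cell (6,4): code 0011 → (6.012,4.000)–(6.397,5.000)
cell (6,5): code 0001 → (6.397,5.000)–(6.000,5.808)
total: 16 segments, chained into 1 closed loop(s), length Σ = 11.440631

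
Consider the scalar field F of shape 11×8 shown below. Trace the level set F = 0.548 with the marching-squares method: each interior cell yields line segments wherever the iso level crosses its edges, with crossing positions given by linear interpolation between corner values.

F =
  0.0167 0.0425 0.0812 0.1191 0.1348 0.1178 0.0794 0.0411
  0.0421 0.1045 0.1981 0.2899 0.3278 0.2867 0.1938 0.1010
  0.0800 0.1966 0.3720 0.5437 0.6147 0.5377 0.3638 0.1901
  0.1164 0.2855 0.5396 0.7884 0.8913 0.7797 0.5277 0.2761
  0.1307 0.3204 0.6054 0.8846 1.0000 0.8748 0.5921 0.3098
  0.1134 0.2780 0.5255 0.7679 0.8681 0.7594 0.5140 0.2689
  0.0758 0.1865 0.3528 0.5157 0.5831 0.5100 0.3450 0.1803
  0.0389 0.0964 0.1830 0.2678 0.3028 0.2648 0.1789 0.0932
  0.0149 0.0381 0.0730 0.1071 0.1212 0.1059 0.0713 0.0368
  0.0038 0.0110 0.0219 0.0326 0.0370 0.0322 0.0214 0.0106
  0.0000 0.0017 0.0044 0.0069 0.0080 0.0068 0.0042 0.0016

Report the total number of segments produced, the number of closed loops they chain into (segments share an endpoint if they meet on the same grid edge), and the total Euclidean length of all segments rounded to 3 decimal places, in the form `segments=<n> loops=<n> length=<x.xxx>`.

segments=20 loops=1 length=13.450

cell (1,3): code 0100 → (1.768,4.000)–(2.000,3.061)
cell (1,4): code 1000 → (2.000,4.866)–(1.768,4.000)
cell (2,2): code 0100 → (2.018,3.000)–(3.000,2.034)
cell (2,3): code 1110 → (2.000,3.061)–(2.018,3.000)
cell (2,4): code 1101 → (2.043,5.000)–(2.000,4.866)
cell (2,5): code 1000 → (3.000,5.919)–(2.043,5.000)
cell (3,1): code 0100 → (3.128,2.000)–(4.000,1.799)
cell (3,2): code 1110 → (3.000,2.034)–(3.128,2.000)
cell (3,5): code 1101 → (3.315,6.000)–(3.000,5.919)
cell (3,6): code 1000 → (4.000,6.156)–(3.315,6.000)
cell (4,1): code 0010 → (4.000,1.799)–(4.718,2.000)
cell (4,2): code 0111 → (4.718,2.000)–(5.000,2.093)
cell (4,5): code 1011 → (5.000,5.861)–(4.565,6.000)
cell (4,6): code 0001 → (4.565,6.000)–(4.000,6.156)
cell (5,2): code 0010 → (5.000,2.093)–(5.872,3.000)
cell (5,3): code 0111 → (5.872,3.000)–(6.000,3.479)
cell (5,4): code 1011 → (6.000,4.480)–(5.848,5.000)
cell (5,5): code 0001 → (5.848,5.000)–(5.000,5.861)
cell (6,3): code 0010 → (6.000,3.479)–(6.125,4.000)
cell (6,4): code 0001 → (6.125,4.000)–(6.000,4.480)
total: 20 segments, chained into 1 closed loop(s), length Σ = 13.450280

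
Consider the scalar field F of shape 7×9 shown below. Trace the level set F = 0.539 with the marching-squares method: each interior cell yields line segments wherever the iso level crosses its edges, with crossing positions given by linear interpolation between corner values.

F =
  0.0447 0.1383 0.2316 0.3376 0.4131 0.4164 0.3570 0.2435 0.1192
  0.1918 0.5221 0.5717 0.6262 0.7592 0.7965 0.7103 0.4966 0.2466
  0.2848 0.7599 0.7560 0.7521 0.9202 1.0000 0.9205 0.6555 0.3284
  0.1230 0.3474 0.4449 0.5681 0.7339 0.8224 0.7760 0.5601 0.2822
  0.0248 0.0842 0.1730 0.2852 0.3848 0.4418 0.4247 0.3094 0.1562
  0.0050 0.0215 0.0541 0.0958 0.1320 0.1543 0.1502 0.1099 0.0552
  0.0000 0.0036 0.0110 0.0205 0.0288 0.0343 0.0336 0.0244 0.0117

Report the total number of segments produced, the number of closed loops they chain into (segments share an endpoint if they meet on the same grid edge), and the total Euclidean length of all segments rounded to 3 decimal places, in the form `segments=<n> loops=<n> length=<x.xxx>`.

segments=20 loops=1 length=16.465

cell (0,1): code 0100 → (0.904,2.000)–(1.000,1.341)
cell (0,2): code 1100 → (0.698,3.000)–(0.904,2.000)
cell (0,3): code 1100 → (0.364,4.000)–(0.698,3.000)
cell (0,4): code 1100 → (0.323,5.000)–(0.364,4.000)
cell (0,5): code 1100 → (0.515,6.000)–(0.323,5.000)
cell (0,6): code 1000 → (1.000,6.802)–(0.515,6.000)
cell (1,0): code 0100 → (1.071,1.000)–(2.000,0.535)
cell (1,1): code 1110 → (1.000,1.341)–(1.071,1.000)
cell (1,6): code 1101 → (1.267,7.000)–(1.000,6.802)
cell (1,7): code 1000 → (2.000,7.356)–(1.267,7.000)
cell (2,0): code 0010 → (2.000,0.535)–(2.536,1.000)
cell (2,1): code 0011 → (2.536,1.000)–(2.698,2.000)
cell (2,2): code 0111 → (2.698,2.000)–(3.000,2.764)
cell (2,7): code 1001 → (3.000,7.076)–(2.000,7.356)
cell (3,2): code 0010 → (3.000,2.764)–(3.103,3.000)
cell (3,3): code 0011 → (3.103,3.000)–(3.558,4.000)
cell (3,4): code 0011 → (3.558,4.000)–(3.745,5.000)
cell (3,5): code 0011 → (3.745,5.000)–(3.675,6.000)
cell (3,6): code 0011 → (3.675,6.000)–(3.084,7.000)
cell (3,7): code 0001 → (3.084,7.000)–(3.000,7.076)
total: 20 segments, chained into 1 closed loop(s), length Σ = 16.465136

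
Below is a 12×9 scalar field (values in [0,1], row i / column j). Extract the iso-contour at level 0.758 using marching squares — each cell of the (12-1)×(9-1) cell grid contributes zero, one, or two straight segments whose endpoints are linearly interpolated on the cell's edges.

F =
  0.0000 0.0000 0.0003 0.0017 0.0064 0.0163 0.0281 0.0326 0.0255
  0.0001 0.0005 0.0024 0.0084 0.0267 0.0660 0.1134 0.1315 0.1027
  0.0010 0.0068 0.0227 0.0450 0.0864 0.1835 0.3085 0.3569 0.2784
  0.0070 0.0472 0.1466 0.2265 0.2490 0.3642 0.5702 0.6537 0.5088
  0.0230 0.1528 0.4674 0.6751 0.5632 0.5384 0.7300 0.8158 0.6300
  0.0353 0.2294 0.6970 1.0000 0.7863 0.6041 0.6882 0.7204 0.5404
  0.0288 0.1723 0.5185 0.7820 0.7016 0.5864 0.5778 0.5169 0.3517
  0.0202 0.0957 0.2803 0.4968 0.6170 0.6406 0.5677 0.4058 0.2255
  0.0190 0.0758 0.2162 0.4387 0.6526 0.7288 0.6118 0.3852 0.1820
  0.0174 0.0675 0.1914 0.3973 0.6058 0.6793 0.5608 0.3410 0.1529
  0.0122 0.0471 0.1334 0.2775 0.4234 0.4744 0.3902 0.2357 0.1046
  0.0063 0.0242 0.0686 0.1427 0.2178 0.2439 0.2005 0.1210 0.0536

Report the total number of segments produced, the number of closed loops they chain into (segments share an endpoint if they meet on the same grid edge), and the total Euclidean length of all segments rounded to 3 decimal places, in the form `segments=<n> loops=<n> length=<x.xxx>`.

segments=12 loops=2 length=8.286

cell (3,6): code 0100 → (3.643,7.000)–(4.000,6.326)
cell (3,7): code 1000 → (4.000,7.311)–(3.643,7.000)
cell (4,2): code 0100 → (4.255,3.000)–(5.000,2.201)
cell (4,3): code 1100 → (4.873,4.000)–(4.255,3.000)
cell (4,4): code 1000 → (5.000,4.155)–(4.873,4.000)
cell (4,6): code 0010 → (4.000,6.326)–(4.606,7.000)
cell (4,7): code 0001 → (4.606,7.000)–(4.000,7.311)
cell (5,2): code 0110 → (5.000,2.201)–(6.000,2.909)
cell (5,3): code 1011 → (6.000,3.299)–(5.334,4.000)
cell (5,4): code 0001 → (5.334,4.000)–(5.000,4.155)
cell (6,2): code 0010 → (6.000,2.909)–(6.084,3.000)
cell (6,3): code 0001 → (6.084,3.000)–(6.000,3.299)
total: 12 segments, chained into 2 closed loop(s), length Σ = 8.285539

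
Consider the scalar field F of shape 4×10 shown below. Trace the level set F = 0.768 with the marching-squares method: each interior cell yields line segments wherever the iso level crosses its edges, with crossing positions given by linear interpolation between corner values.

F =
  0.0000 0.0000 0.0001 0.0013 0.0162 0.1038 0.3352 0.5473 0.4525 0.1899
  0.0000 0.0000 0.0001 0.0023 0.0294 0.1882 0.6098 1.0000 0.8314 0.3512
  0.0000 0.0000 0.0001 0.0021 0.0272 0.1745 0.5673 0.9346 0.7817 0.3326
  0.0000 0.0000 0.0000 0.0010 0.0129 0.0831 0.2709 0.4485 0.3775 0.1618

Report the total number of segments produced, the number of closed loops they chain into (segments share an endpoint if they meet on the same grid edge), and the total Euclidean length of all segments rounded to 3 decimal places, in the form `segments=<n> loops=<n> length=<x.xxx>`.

segments=8 loops=1 length=5.732

cell (0,6): code 0100 → (0.488,7.000)–(1.000,6.405)
cell (0,7): code 1100 → (0.833,8.000)–(0.488,7.000)
cell (0,8): code 1000 → (1.000,8.132)–(0.833,8.000)
cell (1,6): code 0110 → (1.000,6.405)–(2.000,6.546)
cell (1,8): code 1001 → (2.000,8.031)–(1.000,8.132)
cell (2,6): code 0010 → (2.000,6.546)–(2.343,7.000)
cell (2,7): code 0011 → (2.343,7.000)–(2.034,8.000)
cell (2,8): code 0001 → (2.034,8.000)–(2.000,8.031)
total: 8 segments, chained into 1 closed loop(s), length Σ = 5.731720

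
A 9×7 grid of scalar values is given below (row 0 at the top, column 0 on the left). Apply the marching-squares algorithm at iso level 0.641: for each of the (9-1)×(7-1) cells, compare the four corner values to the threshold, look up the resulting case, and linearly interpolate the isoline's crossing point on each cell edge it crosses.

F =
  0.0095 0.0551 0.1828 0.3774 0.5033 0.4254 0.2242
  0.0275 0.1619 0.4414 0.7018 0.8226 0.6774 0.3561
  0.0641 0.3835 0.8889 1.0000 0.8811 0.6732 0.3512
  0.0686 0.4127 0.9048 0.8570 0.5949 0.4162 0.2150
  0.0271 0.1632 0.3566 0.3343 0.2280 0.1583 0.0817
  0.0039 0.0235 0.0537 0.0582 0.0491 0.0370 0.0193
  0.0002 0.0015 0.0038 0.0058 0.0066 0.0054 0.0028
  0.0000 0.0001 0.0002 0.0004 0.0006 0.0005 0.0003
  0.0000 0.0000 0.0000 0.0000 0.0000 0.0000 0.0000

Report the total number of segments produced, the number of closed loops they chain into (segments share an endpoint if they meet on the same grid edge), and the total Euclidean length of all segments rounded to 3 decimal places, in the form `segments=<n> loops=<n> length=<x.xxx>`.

segments=14 loops=1 length=10.539

cell (0,2): code 0100 → (0.813,3.000)–(1.000,2.767)
cell (0,3): code 1100 → (0.431,4.000)–(0.813,3.000)
cell (0,4): code 1100 → (0.856,5.000)–(0.431,4.000)
cell (0,5): code 1000 → (1.000,5.113)–(0.856,5.000)
cell (1,1): code 0100 → (1.446,2.000)–(2.000,1.509)
cell (1,2): code 1110 → (1.000,2.767)–(1.446,2.000)
cell (1,5): code 1001 → (2.000,5.100)–(1.000,5.113)
cell (2,1): code 0110 → (2.000,1.509)–(3.000,1.464)
cell (2,3): code 1011 → (3.000,3.824)–(2.839,4.000)
cell (2,4): code 0011 → (2.839,4.000)–(2.125,5.000)
cell (2,5): code 0001 → (2.125,5.000)–(2.000,5.100)
cell (3,1): code 0010 → (3.000,1.464)–(3.481,2.000)
cell (3,2): code 0011 → (3.481,2.000)–(3.413,3.000)
cell (3,3): code 0001 → (3.413,3.000)–(3.000,3.824)
total: 14 segments, chained into 1 closed loop(s), length Σ = 10.539310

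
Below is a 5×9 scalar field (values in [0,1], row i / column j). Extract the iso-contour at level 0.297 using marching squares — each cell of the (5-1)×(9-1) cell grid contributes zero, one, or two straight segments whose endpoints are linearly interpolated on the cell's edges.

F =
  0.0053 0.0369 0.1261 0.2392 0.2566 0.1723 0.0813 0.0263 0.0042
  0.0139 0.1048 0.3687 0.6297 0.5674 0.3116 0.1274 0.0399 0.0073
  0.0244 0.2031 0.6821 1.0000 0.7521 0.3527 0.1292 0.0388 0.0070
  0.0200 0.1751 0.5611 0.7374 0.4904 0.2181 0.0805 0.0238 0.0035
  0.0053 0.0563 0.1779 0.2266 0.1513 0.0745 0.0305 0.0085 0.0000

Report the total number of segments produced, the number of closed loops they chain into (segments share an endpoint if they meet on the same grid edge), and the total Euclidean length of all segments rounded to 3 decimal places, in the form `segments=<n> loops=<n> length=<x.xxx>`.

segments=14 loops=1 length=12.166

cell (0,1): code 0100 → (0.704,2.000)–(1.000,1.728)
cell (0,2): code 1100 → (0.148,3.000)–(0.704,2.000)
cell (0,3): code 1100 → (0.130,4.000)–(0.148,3.000)
cell (0,4): code 1100 → (0.895,5.000)–(0.130,4.000)
cell (0,5): code 1000 → (1.000,5.079)–(0.895,5.000)
cell (1,1): code 0110 → (1.000,1.728)–(2.000,1.196)
cell (1,5): code 1001 → (2.000,5.249)–(1.000,5.079)
cell (2,1): code 0110 → (2.000,1.196)–(3.000,1.316)
cell (2,4): code 1011 → (3.000,4.710)–(2.414,5.000)
cell (2,5): code 0001 → (2.414,5.000)–(2.000,5.249)
cell (3,1): code 0010 → (3.000,1.316)–(3.689,2.000)
cell (3,2): code 0011 → (3.689,2.000)–(3.862,3.000)
cell (3,3): code 0011 → (3.862,3.000)–(3.570,4.000)
cell (3,4): code 0001 → (3.570,4.000)–(3.000,4.710)
total: 14 segments, chained into 1 closed loop(s), length Σ = 12.166470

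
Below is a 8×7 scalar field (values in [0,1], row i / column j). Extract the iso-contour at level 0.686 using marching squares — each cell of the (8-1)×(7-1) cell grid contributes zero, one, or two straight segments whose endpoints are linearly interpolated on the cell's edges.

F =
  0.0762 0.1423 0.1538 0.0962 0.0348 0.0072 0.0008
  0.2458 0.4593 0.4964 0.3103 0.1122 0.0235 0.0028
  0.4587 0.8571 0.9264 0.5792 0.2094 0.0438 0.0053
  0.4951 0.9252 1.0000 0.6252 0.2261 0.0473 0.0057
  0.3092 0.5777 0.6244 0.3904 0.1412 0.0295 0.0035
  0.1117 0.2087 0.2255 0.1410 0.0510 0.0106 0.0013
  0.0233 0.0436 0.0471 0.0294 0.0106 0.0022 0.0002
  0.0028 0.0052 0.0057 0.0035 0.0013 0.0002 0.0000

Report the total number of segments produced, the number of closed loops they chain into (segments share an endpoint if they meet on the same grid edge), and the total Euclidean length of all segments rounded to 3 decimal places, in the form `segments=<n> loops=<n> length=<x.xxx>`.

cell (1,0): code 0100 → (1.570,1.000)–(2.000,0.571)
cell (1,1): code 1100 → (1.441,2.000)–(1.570,1.000)
cell (1,2): code 1000 → (2.000,2.692)–(1.441,2.000)
cell (2,0): code 0110 → (2.000,0.571)–(3.000,0.444)
cell (2,2): code 1001 → (3.000,2.838)–(2.000,2.692)
cell (3,0): code 0010 → (3.000,0.444)–(3.688,1.000)
cell (3,1): code 0011 → (3.688,1.000)–(3.836,2.000)
cell (3,2): code 0001 → (3.836,2.000)–(3.000,2.838)
total: 8 segments, chained into 1 closed loop(s), length Σ = 7.603853

segments=8 loops=1 length=7.604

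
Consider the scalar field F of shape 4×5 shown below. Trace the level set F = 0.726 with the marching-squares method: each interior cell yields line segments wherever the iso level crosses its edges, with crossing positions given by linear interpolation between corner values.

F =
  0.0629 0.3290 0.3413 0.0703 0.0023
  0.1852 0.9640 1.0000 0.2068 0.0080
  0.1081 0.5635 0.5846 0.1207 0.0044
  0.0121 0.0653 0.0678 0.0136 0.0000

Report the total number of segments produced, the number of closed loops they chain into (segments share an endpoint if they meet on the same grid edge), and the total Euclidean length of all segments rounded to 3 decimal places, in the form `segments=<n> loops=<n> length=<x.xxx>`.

cell (0,0): code 0100 → (0.625,1.000)–(1.000,0.694)
cell (0,1): code 1100 → (0.584,2.000)–(0.625,1.000)
cell (0,2): code 1000 → (1.000,2.345)–(0.584,2.000)
cell (1,0): code 0010 → (1.000,0.694)–(1.594,1.000)
cell (1,1): code 0011 → (1.594,1.000)–(1.660,2.000)
cell (1,2): code 0001 → (1.660,2.000)–(1.000,2.345)
total: 6 segments, chained into 1 closed loop(s), length Σ = 4.440094

segments=6 loops=1 length=4.440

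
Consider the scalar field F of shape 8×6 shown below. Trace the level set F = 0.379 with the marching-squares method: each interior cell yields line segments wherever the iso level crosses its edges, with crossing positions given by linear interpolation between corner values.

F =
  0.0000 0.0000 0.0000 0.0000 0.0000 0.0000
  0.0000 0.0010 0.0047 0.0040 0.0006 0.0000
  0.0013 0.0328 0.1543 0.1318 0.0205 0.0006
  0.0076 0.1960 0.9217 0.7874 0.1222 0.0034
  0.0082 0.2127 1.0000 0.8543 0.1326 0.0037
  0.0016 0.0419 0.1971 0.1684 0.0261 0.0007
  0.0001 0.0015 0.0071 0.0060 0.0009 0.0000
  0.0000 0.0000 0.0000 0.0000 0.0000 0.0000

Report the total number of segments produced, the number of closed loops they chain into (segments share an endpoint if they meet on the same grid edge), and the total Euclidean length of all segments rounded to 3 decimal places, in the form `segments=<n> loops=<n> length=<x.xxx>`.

segments=8 loops=1 length=7.973

cell (2,1): code 0100 → (2.293,2.000)–(3.000,1.252)
cell (2,2): code 1100 → (2.377,3.000)–(2.293,2.000)
cell (2,3): code 1000 → (3.000,3.614)–(2.377,3.000)
cell (3,1): code 0110 → (3.000,1.252)–(4.000,1.211)
cell (3,3): code 1001 → (4.000,3.659)–(3.000,3.614)
cell (4,1): code 0010 → (4.000,1.211)–(4.773,2.000)
cell (4,2): code 0011 → (4.773,2.000)–(4.693,3.000)
cell (4,3): code 0001 → (4.693,3.000)–(4.000,3.659)
total: 8 segments, chained into 1 closed loop(s), length Σ = 7.973207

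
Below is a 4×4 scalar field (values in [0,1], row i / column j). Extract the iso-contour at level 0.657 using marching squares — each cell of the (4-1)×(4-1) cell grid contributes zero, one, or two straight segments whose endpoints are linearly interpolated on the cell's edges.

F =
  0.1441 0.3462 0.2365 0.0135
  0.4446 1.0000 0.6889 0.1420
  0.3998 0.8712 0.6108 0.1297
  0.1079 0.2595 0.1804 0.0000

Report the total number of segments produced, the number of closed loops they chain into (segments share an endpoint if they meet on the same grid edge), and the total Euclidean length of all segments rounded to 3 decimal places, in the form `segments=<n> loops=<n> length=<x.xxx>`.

segments=8 loops=1 length=5.511

cell (0,0): code 0100 → (0.475,1.000)–(1.000,0.382)
cell (0,1): code 1100 → (0.929,2.000)–(0.475,1.000)
cell (0,2): code 1000 → (1.000,2.058)–(0.929,2.000)
cell (1,0): code 0110 → (1.000,0.382)–(2.000,0.546)
cell (1,1): code 1011 → (2.000,1.823)–(1.408,2.000)
cell (1,2): code 0001 → (1.408,2.000)–(1.000,2.058)
cell (2,0): code 0010 → (2.000,0.546)–(2.350,1.000)
cell (2,1): code 0001 → (2.350,1.000)–(2.000,1.823)
total: 8 segments, chained into 1 closed loop(s), length Σ = 5.511198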